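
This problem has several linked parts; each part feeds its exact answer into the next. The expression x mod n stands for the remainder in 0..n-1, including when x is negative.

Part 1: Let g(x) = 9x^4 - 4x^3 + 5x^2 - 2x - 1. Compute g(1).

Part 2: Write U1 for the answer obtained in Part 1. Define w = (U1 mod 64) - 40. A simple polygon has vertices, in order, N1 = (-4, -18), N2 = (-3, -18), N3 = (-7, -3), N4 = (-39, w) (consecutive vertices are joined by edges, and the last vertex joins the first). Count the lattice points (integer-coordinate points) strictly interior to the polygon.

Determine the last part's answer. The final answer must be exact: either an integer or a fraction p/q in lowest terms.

289

Part 1: 9*(1)^4 - 4*(1)^3 + 5*(1)^2 - 2*(1)^1 - 1 = (9) + (-4) + (5) + (-2) + (-1) = 7; answer 7
Part 2: U1 = 7; w = -33; cross terms: (-4*-18 - -3*-18)=18, (-3*-3 - -7*-18)=-117, (-7*-33 - -39*-3)=114, (-39*-18 - -4*-33)=570; twice the area = |585| = 585; area = 585/2; boundary points = 1 + 1 + 2 + 5 = 9; strictly interior points = area - boundary/2 + 1 = 289; answer 289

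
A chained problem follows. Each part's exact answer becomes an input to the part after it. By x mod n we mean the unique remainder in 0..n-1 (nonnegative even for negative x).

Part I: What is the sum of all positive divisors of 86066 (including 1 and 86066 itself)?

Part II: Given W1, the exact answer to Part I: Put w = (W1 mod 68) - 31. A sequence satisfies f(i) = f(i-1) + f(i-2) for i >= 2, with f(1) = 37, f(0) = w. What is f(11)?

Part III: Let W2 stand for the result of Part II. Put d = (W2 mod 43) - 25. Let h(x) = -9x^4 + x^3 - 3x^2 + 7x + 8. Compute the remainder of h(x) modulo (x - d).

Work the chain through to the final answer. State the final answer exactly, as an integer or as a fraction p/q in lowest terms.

Part I: 86066 = 2 * 23 * 1871; sigma = (1 + 2) * (1 + 23) * (1 + 1871) = 3 * 24 * 1872 = 134784; answer 134784
Part II: W1 = 134784; w = -23; f(2) = 1*(37) + 1*(-23) = 14; iterating: f(2)=14, f(3)=51, f(4)=65, f(5)=116, f(6)=181, f(7)=297, f(8)=478, f(9)=775, f(10)=1253, f(11)=2028; answer 2028
Part III: W2 = 2028; d = -18; remainder = value at the root: -9*(-18)^4 + 1*(-18)^3 - 3*(-18)^2 + 7*(-18)^1 + 8 = (-944784) + (-5832) + (-972) + (-126) + (8) = -951706; answer -951706

-951706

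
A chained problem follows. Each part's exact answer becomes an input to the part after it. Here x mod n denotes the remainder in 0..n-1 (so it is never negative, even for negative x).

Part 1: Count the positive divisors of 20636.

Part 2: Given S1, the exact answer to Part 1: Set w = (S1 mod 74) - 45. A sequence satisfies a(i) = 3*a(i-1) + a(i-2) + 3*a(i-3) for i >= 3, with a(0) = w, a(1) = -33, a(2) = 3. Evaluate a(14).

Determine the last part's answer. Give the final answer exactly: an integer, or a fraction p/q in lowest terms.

-97379817

Part 1: 20636 = 2^2 * 7 * 11 * 67; number of divisors = (2+1) * (1+1) * (1+1) * (1+1) = 24; answer 24
Part 2: S1 = 24; w = -21; a(3) = 3*(3) + 1*(-33) + 3*(-21) = -87; iterating: a(3)=-87, a(4)=-357, a(5)=-1149, a(6)=-4065, a(7)=-14415, a(8)=-50757, a(9)=-178881, a(10)=-630645, a(11)=-2223087, a(12)=-7836549, a(13)=-27624669, a(14)=-97379817; answer -97379817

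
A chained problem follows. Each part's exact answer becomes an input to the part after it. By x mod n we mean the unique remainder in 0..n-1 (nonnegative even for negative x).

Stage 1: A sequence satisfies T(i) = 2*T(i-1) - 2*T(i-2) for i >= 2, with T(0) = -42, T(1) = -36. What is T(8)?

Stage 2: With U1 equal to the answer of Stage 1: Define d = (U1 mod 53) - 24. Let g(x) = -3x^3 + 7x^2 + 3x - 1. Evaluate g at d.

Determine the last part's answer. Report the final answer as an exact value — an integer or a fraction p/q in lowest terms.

Stage 1: T(2) = 2*(-36) - 2*(-42) = 12; iterating: T(2)=12, T(3)=96, T(4)=168, T(5)=144, T(6)=-48, T(7)=-384, T(8)=-672; answer -672
Stage 2: U1 = -672; d = -7; -3*(-7)^3 + 7*(-7)^2 + 3*(-7)^1 - 1 = (1029) + (343) + (-21) + (-1) = 1350; answer 1350

1350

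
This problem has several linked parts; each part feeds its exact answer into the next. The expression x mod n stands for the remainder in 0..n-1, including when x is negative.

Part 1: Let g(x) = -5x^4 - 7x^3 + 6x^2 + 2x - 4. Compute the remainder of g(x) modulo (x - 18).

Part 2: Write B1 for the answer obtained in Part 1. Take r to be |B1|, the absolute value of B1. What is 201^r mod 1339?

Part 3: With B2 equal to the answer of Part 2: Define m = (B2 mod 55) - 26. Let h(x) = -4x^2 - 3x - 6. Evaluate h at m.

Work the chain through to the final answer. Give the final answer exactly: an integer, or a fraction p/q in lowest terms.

-1248

Part 1: remainder = value at the root: -5*(18)^4 - 7*(18)^3 + 6*(18)^2 + 2*(18)^1 - 4 = (-524880) + (-40824) + (1944) + (36) + (-4) = -563728; answer -563728
Part 2: B1 = -563728; r = 563728; squarings mod 1339: 201^1=201, 201^2=231, 201^4=1140, 201^8=770, 201^16=1062, 201^32=406, 201^64=139, 201^128=575, 201^256=1231, 201^512=952, 201^1024=1140, 201^2048=770, 201^4096=1062, 201^8192=406, 201^16384=139, 201^32768=575, 201^65536=1231, 201^131072=952, 201^262144=1140, 201^524288=770; 201^563728 = 201^16 * 201^512 * 201^2048 * 201^4096 * 201^32768 * 201^524288 = 503 (mod 1339); answer 503
Part 3: B2 = 503; m = -18; -4*(-18)^2 - 3*(-18)^1 - 6 = (-1296) + (54) + (-6) = -1248; answer -1248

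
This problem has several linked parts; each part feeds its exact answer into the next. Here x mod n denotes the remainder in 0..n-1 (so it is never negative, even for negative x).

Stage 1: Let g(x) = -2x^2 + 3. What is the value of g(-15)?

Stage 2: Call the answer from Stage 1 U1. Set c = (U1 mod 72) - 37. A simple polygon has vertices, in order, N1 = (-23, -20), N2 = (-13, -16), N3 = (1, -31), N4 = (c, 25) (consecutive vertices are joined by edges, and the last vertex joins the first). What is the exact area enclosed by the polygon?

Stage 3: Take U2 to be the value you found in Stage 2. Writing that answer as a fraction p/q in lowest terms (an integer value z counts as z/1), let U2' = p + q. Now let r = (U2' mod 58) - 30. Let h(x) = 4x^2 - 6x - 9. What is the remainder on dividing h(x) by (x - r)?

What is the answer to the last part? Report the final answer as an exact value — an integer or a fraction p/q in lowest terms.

Stage 1: -2*(-15)^2 + 3 = (-450) + (3) = -447; answer -447
Stage 2: U1 = -447; c = 20; cross terms: (-23*-16 - -13*-20)=108, (-13*-31 - 1*-16)=419, (1*25 - 20*-31)=645, (20*-20 - -23*25)=175; twice the area = |1347| = 1347; area = 1347/2; answer 1347/2
Stage 3: U2 = 1347/2; threaded value p + q = 1349; r = -15; remainder = value at the root: 4*(-15)^2 - 6*(-15)^1 - 9 = (900) + (90) + (-9) = 981; answer 981

981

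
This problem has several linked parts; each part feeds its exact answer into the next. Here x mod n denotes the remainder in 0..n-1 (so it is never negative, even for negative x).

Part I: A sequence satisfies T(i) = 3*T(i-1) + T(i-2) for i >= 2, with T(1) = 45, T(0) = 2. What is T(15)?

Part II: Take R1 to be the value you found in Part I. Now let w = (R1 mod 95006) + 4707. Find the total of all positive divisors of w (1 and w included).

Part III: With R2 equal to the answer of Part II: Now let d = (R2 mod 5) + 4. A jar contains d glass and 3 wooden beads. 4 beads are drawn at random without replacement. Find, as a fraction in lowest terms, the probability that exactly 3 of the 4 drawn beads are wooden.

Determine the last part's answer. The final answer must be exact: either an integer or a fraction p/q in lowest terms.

Part I: T(2) = 3*(45) + 1*(2) = 137; iterating: T(2)=137, T(3)=456, T(4)=1505, T(5)=4971, T(6)=16418, T(7)=54225, T(8)=179093, T(9)=591504, T(10)=1953605, T(11)=6452319, T(12)=21310562, T(13)=70384005, T(14)=232462577, T(15)=767771736; answer 767771736
Part II: R1 = 767771736; w = 32957; 32957 is prime, so its only divisors are 1 and 32957; sigma = 1 + 32957 = 32958; answer 32958
Part III: R2 = 32958; d = 7; total draws C(10,4) = 210; favorable C(3,3)*C(7,1) = 7; P = 1/30; answer 1/30

1/30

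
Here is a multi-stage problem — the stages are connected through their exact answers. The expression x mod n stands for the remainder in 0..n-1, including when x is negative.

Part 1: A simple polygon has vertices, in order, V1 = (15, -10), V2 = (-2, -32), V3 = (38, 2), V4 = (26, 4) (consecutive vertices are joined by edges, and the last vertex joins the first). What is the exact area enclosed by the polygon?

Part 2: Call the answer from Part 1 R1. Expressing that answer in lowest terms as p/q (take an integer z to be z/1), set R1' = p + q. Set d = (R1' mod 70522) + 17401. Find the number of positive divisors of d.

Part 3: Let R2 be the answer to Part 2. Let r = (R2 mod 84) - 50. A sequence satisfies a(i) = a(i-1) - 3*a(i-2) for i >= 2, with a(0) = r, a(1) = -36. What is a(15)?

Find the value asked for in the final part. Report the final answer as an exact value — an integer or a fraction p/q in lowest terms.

-155328

Part 1: cross terms: (15*-32 - -2*-10)=-500, (-2*2 - 38*-32)=1212, (38*4 - 26*2)=100, (26*-10 - 15*4)=-320; twice the area = |492| = 492; area = 246; answer 246
Part 2: R1 = 246; threaded value p + q = 247; d = 17648; 17648 = 2^4 * 1103; number of divisors = (4+1) * (1+1) = 10; answer 10
Part 3: R2 = 10; r = -40; a(2) = 1*(-36) - 3*(-40) = 84; iterating: a(2)=84, a(3)=192, a(4)=-60, a(5)=-636, a(6)=-456, a(7)=1452, a(8)=2820, a(9)=-1536, a(10)=-9996, a(11)=-5388, a(12)=24600, a(13)=40764, a(14)=-33036, a(15)=-155328; answer -155328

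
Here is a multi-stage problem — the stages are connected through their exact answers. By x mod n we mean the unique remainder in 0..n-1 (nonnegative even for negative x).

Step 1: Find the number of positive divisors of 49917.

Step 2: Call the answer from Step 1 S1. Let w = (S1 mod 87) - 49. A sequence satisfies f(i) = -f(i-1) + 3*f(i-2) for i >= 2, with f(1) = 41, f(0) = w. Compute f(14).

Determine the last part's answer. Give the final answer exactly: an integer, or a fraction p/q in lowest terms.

-3087956

Step 1: 49917 = 3 * 7 * 2377; number of divisors = (1+1) * (1+1) * (1+1) = 8; answer 8
Step 2: S1 = 8; w = -41; f(2) = -1*(41) + 3*(-41) = -164; iterating: f(2)=-164, f(3)=287, f(4)=-779, f(5)=1640, f(6)=-3977, f(7)=8897, f(8)=-20828, f(9)=47519, f(10)=-110003, f(11)=252560, f(12)=-582569, f(13)=1340249, f(14)=-3087956; answer -3087956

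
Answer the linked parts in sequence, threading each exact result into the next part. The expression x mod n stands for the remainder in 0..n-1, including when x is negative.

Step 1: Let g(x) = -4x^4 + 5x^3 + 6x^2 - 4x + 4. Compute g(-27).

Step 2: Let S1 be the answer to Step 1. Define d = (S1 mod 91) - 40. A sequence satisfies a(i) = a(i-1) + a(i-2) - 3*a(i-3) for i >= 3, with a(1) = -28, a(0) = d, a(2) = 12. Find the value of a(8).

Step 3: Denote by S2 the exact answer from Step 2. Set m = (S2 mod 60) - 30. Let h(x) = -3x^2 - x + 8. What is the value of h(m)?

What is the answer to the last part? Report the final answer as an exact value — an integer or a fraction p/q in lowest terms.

-776

Step 1: -4*(-27)^4 + 5*(-27)^3 + 6*(-27)^2 - 4*(-27)^1 + 4 = (-2125764) + (-98415) + (4374) + (108) + (4) = -2219693; answer -2219693
Step 2: S1 = -2219693; d = 30; a(3) = 1*(12) + 1*(-28) - 3*(30) = -106; iterating: a(3)=-106, a(4)=-10, a(5)=-152, a(6)=156, a(7)=34, a(8)=646; answer 646
Step 3: S2 = 646; m = 16; -3*(16)^2 - 1*(16)^1 + 8 = (-768) + (-16) + (8) = -776; answer -776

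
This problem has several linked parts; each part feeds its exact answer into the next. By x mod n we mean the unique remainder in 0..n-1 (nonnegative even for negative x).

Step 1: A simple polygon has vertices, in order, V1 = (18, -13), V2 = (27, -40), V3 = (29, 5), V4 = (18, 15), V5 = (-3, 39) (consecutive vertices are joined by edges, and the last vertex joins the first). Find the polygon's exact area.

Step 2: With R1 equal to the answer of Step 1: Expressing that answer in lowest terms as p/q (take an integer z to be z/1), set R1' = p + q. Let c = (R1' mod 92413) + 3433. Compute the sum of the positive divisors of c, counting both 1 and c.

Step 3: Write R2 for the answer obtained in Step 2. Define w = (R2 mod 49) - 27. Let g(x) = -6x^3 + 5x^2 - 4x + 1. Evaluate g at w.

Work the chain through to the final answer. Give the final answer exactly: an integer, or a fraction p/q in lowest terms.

Step 1: cross terms: (18*-40 - 27*-13)=-369, (27*5 - 29*-40)=1295, (29*15 - 18*5)=345, (18*39 - -3*15)=747, (-3*-13 - 18*39)=-663; twice the area = |1355| = 1355; area = 1355/2; answer 1355/2
Step 2: R1 = 1355/2; threaded value p + q = 1357; c = 4790; 4790 = 2 * 5 * 479; sigma = (1 + 2) * (1 + 5) * (1 + 479) = 3 * 6 * 480 = 8640; answer 8640
Step 3: R2 = 8640; w = -11; -6*(-11)^3 + 5*(-11)^2 - 4*(-11)^1 + 1 = (7986) + (605) + (44) + (1) = 8636; answer 8636

8636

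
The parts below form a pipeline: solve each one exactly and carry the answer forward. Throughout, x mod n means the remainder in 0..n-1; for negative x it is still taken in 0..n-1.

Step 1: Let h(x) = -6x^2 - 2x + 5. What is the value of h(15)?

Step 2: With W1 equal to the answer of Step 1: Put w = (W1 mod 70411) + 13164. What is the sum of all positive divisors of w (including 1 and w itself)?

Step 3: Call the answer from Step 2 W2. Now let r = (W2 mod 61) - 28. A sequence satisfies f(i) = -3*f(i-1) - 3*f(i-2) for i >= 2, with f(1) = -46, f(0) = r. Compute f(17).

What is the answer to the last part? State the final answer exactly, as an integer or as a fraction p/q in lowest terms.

190269

Step 1: -6*(15)^2 - 2*(15)^1 + 5 = (-1350) + (-30) + (5) = -1375; answer -1375
Step 2: W1 = -1375; w = 82200; 82200 = 2^3 * 3 * 5^2 * 137; sigma = (1 + 2 + 4 + 8) * (1 + 3) * (1 + 5 + 25) * (1 + 137) = 15 * 4 * 31 * 138 = 256680; answer 256680
Step 3: W2 = 256680; r = 25; f(2) = -3*(-46) - 3*(25) = 63; iterating: f(2)=63, f(3)=-51, f(4)=-36, f(5)=261, f(6)=-675, f(7)=1242, f(8)=-1701, f(9)=1377, f(10)=972, f(11)=-7047, f(12)=18225, f(13)=-33534, f(14)=45927, f(15)=-37179, f(16)=-26244, f(17)=190269; answer 190269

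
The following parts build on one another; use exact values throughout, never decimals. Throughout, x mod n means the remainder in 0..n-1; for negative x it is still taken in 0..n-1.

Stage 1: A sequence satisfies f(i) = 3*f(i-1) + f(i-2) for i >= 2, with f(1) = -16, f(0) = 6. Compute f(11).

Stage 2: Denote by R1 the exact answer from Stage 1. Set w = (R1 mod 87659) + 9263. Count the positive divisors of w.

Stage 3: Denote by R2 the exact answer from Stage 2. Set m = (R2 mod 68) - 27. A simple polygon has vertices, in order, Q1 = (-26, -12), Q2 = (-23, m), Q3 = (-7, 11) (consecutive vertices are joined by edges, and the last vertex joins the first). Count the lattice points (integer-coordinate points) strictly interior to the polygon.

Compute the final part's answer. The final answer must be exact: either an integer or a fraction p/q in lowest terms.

Stage 1: f(2) = 3*(-16) + 1*(6) = -42; iterating: f(2)=-42, f(3)=-142, f(4)=-468, f(5)=-1546, f(6)=-5106, f(7)=-16864, f(8)=-55698, f(9)=-183958, f(10)=-607572, f(11)=-2006674; answer -2006674
Stage 2: R1 = -2006674; w = 18746; 18746 = 2 * 7 * 13 * 103; number of divisors = (1+1) * (1+1) * (1+1) * (1+1) = 16; answer 16
Stage 3: R2 = 16; m = -11; cross terms: (-26*-11 - -23*-12)=10, (-23*11 - -7*-11)=-330, (-7*-12 - -26*11)=370; twice the area = |50| = 50; area = 25; boundary points = 1 + 2 + 1 = 4; strictly interior points = area - boundary/2 + 1 = 24; answer 24

24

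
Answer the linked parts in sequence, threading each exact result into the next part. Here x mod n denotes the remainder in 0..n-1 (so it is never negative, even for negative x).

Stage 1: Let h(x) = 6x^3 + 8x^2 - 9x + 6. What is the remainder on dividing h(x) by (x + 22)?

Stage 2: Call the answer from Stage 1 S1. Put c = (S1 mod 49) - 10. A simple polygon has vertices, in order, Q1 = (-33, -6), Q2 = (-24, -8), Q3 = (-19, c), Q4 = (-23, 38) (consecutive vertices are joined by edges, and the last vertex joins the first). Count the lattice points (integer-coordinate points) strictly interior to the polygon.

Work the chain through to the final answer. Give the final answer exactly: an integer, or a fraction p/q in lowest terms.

312

Stage 1: remainder = value at the root: 6*(-22)^3 + 8*(-22)^2 - 9*(-22)^1 + 6 = (-63888) + (3872) + (198) + (6) = -59812; answer -59812
Stage 2: S1 = -59812; c = 7; cross terms: (-33*-8 - -24*-6)=120, (-24*7 - -19*-8)=-320, (-19*38 - -23*7)=-561, (-23*-6 - -33*38)=1392; twice the area = |631| = 631; area = 631/2; boundary points = 1 + 5 + 1 + 2 = 9; strictly interior points = area - boundary/2 + 1 = 312; answer 312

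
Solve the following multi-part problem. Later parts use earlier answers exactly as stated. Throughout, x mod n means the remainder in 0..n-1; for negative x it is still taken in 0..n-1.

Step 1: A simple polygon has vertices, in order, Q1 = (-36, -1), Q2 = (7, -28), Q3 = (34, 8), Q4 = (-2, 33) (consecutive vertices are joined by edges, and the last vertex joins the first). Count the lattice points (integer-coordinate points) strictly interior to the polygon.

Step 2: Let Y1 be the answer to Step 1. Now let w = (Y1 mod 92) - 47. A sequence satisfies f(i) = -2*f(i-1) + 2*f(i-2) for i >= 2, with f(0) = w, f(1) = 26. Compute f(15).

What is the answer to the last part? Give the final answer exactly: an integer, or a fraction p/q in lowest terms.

33174528

Step 1: cross terms: (-36*-28 - 7*-1)=1015, (7*8 - 34*-28)=1008, (34*33 - -2*8)=1138, (-2*-1 - -36*33)=1190; twice the area = |4351| = 4351; area = 4351/2; boundary points = 1 + 9 + 1 + 34 = 45; strictly interior points = area - boundary/2 + 1 = 2154; answer 2154
Step 2: Y1 = 2154; w = -9; f(2) = -2*(26) + 2*(-9) = -70; iterating: f(2)=-70, f(3)=192, f(4)=-524, f(5)=1432, f(6)=-3912, f(7)=10688, f(8)=-29200, f(9)=79776, f(10)=-217952, f(11)=595456, f(12)=-1626816, f(13)=4444544, f(14)=-12142720, f(15)=33174528; answer 33174528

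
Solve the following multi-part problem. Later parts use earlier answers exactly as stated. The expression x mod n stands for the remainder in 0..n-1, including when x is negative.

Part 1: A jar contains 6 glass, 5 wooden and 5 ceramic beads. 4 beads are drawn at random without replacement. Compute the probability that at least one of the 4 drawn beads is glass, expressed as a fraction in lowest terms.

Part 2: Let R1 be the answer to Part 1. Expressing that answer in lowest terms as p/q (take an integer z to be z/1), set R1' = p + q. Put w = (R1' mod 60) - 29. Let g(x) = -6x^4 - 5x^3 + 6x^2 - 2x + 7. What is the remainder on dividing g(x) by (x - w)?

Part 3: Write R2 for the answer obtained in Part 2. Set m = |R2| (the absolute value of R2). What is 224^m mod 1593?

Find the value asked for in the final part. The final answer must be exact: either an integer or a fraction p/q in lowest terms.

Part 1: total draws C(16,4) = 1820; complement C(10,4) = 210; favorable 1820 - 210 = 1610; P = 23/26; answer 23/26
Part 2: R1 = 23/26; threaded value p + q = 49; w = 20; remainder = value at the root: -6*(20)^4 - 5*(20)^3 + 6*(20)^2 - 2*(20)^1 + 7 = (-960000) + (-40000) + (2400) + (-40) + (7) = -997633; answer -997633
Part 3: R2 = -997633; m = 997633; squarings mod 1593: 224^1=224, 224^2=793, 224^4=1207, 224^8=847, 224^16=559, 224^32=253, 224^64=289, 224^128=685, 224^256=883, 224^512=712, 224^1024=370, 224^2048=1495, 224^4096=46, 224^8192=523, 224^16384=1126, 224^32768=1441, 224^65536=802, 224^131072=1225, 224^262144=19, 224^524288=361; 224^997633 = 224^1 * 224^256 * 224^2048 * 224^4096 * 224^8192 * 224^65536 * 224^131072 * 224^262144 * 224^524288 = 386 (mod 1593); answer 386

386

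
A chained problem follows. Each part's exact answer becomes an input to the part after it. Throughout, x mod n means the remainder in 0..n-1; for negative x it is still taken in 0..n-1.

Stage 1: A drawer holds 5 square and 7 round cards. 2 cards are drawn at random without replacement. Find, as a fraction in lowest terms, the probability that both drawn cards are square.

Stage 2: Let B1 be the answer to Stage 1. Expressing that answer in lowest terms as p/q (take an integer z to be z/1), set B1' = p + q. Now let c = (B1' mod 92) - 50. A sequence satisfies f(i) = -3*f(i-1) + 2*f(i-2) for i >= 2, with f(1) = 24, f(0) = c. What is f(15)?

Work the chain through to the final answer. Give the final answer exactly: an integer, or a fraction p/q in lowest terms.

1402978224

Stage 1: total draws C(12,2) = 66; favorable C(5,2) = 10; P = 5/33; answer 5/33
Stage 2: B1 = 5/33; threaded value p + q = 38; c = -12; f(2) = -3*(24) + 2*(-12) = -96; iterating: f(2)=-96, f(3)=336, f(4)=-1200, f(5)=4272, f(6)=-15216, f(7)=54192, f(8)=-193008, f(9)=687408, f(10)=-2448240, f(11)=8719536, f(12)=-31055088, f(13)=110604336, f(14)=-393923184, f(15)=1402978224; answer 1402978224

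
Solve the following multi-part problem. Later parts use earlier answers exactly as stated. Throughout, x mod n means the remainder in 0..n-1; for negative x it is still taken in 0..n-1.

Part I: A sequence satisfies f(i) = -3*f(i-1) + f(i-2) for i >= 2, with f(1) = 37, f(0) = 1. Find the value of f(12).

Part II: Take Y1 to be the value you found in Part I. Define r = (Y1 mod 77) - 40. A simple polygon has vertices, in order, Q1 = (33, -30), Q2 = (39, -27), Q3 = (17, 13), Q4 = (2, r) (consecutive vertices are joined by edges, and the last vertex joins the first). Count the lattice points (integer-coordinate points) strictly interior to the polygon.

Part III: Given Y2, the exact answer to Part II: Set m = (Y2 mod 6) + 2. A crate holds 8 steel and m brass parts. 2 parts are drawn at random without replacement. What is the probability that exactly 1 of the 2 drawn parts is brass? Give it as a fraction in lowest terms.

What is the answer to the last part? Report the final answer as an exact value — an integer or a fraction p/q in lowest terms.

Part I: f(2) = -3*(37) + 1*(1) = -110; iterating: f(2)=-110, f(3)=367, f(4)=-1211, f(5)=4000, f(6)=-13211, f(7)=43633, f(8)=-144110, f(9)=475963, f(10)=-1571999, f(11)=5191960, f(12)=-17147879; answer -17147879
Part II: Y1 = -17147879; r = -19; cross terms: (33*-27 - 39*-30)=279, (39*13 - 17*-27)=966, (17*-19 - 2*13)=-349, (2*-30 - 33*-19)=567; twice the area = |1463| = 1463; area = 1463/2; boundary points = 3 + 2 + 1 + 1 = 7; strictly interior points = area - boundary/2 + 1 = 729; answer 729
Part III: Y2 = 729; m = 5; total draws C(13,2) = 78; favorable C(5,1)*C(8,1) = 40; P = 20/39; answer 20/39

20/39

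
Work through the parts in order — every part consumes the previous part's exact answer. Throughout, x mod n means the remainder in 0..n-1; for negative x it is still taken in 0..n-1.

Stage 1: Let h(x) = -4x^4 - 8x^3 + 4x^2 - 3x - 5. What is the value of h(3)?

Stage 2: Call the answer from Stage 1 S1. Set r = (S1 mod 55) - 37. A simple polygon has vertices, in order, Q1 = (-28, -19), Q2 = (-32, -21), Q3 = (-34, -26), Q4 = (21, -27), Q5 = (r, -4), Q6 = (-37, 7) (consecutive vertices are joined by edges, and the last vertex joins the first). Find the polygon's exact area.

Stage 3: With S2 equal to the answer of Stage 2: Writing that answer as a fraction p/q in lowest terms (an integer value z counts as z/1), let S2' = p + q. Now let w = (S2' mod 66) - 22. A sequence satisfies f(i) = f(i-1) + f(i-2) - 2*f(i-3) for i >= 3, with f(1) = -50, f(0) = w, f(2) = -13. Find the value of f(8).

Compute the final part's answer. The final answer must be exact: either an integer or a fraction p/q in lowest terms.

211

Stage 1: -4*(3)^4 - 8*(3)^3 + 4*(3)^2 - 3*(3)^1 - 5 = (-324) + (-216) + (36) + (-9) + (-5) = -518; answer -518
Stage 2: S1 = -518; r = -5; cross terms: (-28*-21 - -32*-19)=-20, (-32*-26 - -34*-21)=118, (-34*-27 - 21*-26)=1464, (21*-4 - -5*-27)=-219, (-5*7 - -37*-4)=-183, (-37*-19 - -28*7)=899; twice the area = |2059| = 2059; area = 2059/2; answer 2059/2
Stage 3: S2 = 2059/2; threaded value p + q = 2061; w = -7; f(3) = 1*(-13) + 1*(-50) - 2*(-7) = -49; iterating: f(3)=-49, f(4)=38, f(5)=15, f(6)=151, f(7)=90, f(8)=211; answer 211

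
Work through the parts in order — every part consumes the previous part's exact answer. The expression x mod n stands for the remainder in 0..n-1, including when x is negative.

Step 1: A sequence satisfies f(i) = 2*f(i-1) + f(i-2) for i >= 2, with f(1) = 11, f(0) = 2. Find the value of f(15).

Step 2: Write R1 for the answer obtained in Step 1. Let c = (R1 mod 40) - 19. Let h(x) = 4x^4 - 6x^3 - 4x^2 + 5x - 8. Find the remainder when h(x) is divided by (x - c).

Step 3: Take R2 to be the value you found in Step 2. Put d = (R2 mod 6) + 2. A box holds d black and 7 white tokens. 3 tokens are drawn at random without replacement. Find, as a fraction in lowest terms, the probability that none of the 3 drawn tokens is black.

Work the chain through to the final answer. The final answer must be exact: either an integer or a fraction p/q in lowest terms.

7/33

Step 1: f(2) = 2*(11) + 1*(2) = 24; iterating: f(2)=24, f(3)=59, f(4)=142, f(5)=343, f(6)=828, f(7)=1999, f(8)=4826, f(9)=11651, f(10)=28128, f(11)=67907, f(12)=163942, f(13)=395791, f(14)=955524, f(15)=2306839; answer 2306839
Step 2: R1 = 2306839; c = 20; remainder = value at the root: 4*(20)^4 - 6*(20)^3 - 4*(20)^2 + 5*(20)^1 - 8 = (640000) + (-48000) + (-1600) + (100) + (-8) = 590492; answer 590492
Step 3: R2 = 590492; d = 4; total draws C(11,3) = 165; favorable C(7,3) = 35; P = 7/33; answer 7/33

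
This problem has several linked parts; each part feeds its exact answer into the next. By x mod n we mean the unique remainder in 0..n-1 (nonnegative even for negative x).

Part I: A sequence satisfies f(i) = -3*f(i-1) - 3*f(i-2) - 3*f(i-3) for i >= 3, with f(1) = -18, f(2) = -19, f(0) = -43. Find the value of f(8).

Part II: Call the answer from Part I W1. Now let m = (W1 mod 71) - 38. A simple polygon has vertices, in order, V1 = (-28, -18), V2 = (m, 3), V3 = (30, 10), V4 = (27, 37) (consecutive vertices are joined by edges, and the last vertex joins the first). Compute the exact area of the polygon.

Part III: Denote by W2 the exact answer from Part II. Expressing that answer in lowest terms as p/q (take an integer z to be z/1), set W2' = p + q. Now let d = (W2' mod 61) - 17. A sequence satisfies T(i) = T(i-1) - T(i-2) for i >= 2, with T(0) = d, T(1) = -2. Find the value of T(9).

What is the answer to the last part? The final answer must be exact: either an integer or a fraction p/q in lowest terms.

-5

Part I: f(3) = -3*(-19) - 3*(-18) - 3*(-43) = 240; iterating: f(3)=240, f(4)=-609, f(5)=1164, f(6)=-2385, f(7)=5490, f(8)=-12807; answer -12807
Part II: W1 = -12807; m = 6; cross terms: (-28*3 - 6*-18)=24, (6*10 - 30*3)=-30, (30*37 - 27*10)=840, (27*-18 - -28*37)=550; twice the area = |1384| = 1384; area = 692; answer 692
Part III: W2 = 692; threaded value p + q = 693; d = 5; T(2) = 1*(-2) - 1*(5) = -7; iterating: T(2)=-7, T(3)=-5, T(4)=2, T(5)=7, T(6)=5, T(7)=-2, T(8)=-7, T(9)=-5; answer -5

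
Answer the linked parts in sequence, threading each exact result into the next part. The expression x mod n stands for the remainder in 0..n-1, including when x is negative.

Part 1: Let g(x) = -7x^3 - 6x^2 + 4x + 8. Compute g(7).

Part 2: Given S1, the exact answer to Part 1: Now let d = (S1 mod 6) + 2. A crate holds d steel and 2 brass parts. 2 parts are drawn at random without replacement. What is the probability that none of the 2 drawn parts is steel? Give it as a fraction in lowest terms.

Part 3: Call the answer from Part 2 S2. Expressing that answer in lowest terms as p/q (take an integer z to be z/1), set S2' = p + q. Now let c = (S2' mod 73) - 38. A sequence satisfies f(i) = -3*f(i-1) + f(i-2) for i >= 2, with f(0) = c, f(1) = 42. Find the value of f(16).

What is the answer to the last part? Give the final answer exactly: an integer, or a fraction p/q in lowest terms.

Part 1: -7*(7)^3 - 6*(7)^2 + 4*(7)^1 + 8 = (-2401) + (-294) + (28) + (8) = -2659; answer -2659
Part 2: S1 = -2659; d = 7; total draws C(9,2) = 36; favorable C(2,2) = 1; P = 1/36; answer 1/36
Part 3: S2 = 1/36; threaded value p + q = 37; c = -1; f(2) = -3*(42) + 1*(-1) = -127; iterating: f(2)=-127, f(3)=423, f(4)=-1396, f(5)=4611, f(6)=-15229, f(7)=50298, f(8)=-166123, f(9)=548667, f(10)=-1812124, f(11)=5985039, f(12)=-19767241, f(13)=65286762, f(14)=-215627527, f(15)=712169343, f(16)=-2352135556; answer -2352135556

-2352135556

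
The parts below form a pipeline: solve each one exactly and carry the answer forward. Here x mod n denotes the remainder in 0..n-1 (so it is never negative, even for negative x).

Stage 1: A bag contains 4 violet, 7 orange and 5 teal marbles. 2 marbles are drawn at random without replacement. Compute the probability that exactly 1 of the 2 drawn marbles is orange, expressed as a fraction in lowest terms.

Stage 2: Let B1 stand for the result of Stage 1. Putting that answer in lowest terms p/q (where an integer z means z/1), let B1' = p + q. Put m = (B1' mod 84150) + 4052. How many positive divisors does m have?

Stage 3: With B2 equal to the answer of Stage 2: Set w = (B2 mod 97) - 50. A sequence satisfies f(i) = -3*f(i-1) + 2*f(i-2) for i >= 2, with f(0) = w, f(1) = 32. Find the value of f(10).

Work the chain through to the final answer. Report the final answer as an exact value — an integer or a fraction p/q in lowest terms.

-4516648

Stage 1: total draws C(16,2) = 120; favorable C(7,1)*C(9,1) = 63; P = 21/40; answer 21/40
Stage 2: B1 = 21/40; threaded value p + q = 61; m = 4113; 4113 = 3^2 * 457; number of divisors = (2+1) * (1+1) = 6; answer 6
Stage 3: B2 = 6; w = -44; f(2) = -3*(32) + 2*(-44) = -184; iterating: f(2)=-184, f(3)=616, f(4)=-2216, f(5)=7880, f(6)=-28072, f(7)=99976, f(8)=-356072, f(9)=1268168, f(10)=-4516648; answer -4516648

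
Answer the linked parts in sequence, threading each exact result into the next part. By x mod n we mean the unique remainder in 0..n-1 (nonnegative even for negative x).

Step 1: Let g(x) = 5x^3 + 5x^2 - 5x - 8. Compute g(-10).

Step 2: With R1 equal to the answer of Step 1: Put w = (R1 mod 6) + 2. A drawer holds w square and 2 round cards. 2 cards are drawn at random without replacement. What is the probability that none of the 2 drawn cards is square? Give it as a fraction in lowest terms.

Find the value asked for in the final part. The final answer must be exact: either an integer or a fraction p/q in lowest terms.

Step 1: 5*(-10)^3 + 5*(-10)^2 - 5*(-10)^1 - 8 = (-5000) + (500) + (50) + (-8) = -4458; answer -4458
Step 2: R1 = -4458; w = 2; total draws C(4,2) = 6; favorable C(2,2) = 1; P = 1/6; answer 1/6

1/6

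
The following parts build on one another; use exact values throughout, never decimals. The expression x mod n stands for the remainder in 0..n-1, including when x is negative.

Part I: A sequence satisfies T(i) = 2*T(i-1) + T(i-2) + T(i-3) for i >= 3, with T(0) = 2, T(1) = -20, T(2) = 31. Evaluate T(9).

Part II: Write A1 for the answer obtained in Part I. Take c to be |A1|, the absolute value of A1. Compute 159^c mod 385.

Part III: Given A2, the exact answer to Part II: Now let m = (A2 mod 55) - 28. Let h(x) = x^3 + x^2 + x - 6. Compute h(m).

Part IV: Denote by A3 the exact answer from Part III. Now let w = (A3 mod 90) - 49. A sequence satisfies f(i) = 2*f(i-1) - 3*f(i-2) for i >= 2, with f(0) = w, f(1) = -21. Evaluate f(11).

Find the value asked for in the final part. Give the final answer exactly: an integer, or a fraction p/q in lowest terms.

5061

Part I: T(3) = 2*(31) + 1*(-20) + 1*(2) = 44; iterating: T(3)=44, T(4)=99, T(5)=273, T(6)=689, T(7)=1750, T(8)=4462, T(9)=11363; answer 11363
Part II: A1 = 11363; c = 11363; squarings mod 385: 159^1=159, 159^2=256, 159^4=86, 159^8=81, 159^16=16, 159^32=256, 159^64=86, 159^128=81, 159^256=16, 159^512=256, 159^1024=86, 159^2048=81, 159^4096=16, 159^8192=256; 159^11363 = 159^1 * 159^2 * 159^32 * 159^64 * 159^1024 * 159^2048 * 159^8192 = 59 (mod 385); answer 59
Part III: A2 = 59; m = -24; 1*(-24)^3 + 1*(-24)^2 + 1*(-24)^1 - 6 = (-13824) + (576) + (-24) + (-6) = -13278; answer -13278
Part IV: A3 = -13278; w = -7; f(2) = 2*(-21) - 3*(-7) = -21; iterating: f(2)=-21, f(3)=21, f(4)=105, f(5)=147, f(6)=-21, f(7)=-483, f(8)=-903, f(9)=-357, f(10)=1995, f(11)=5061; answer 5061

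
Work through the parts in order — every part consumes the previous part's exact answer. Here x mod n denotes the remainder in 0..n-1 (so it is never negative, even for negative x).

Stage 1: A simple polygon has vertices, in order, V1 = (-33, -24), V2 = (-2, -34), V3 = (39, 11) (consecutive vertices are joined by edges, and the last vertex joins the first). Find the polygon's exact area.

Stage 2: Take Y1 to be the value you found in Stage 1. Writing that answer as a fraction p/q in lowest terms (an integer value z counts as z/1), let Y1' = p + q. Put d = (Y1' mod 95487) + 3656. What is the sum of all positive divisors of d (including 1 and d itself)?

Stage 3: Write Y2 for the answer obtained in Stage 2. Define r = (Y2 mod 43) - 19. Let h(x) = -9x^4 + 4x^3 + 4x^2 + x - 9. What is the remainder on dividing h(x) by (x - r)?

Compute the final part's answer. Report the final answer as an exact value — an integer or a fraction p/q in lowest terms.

Stage 1: cross terms: (-33*-34 - -2*-24)=1074, (-2*11 - 39*-34)=1304, (39*-24 - -33*11)=-573; twice the area = |1805| = 1805; area = 1805/2; answer 1805/2
Stage 2: Y1 = 1805/2; threaded value p + q = 1807; d = 5463; 5463 = 3^2 * 607; sigma = (1 + 3 + 9) * (1 + 607) = 13 * 608 = 7904; answer 7904
Stage 3: Y2 = 7904; r = 16; remainder = value at the root: -9*(16)^4 + 4*(16)^3 + 4*(16)^2 + 1*(16)^1 - 9 = (-589824) + (16384) + (1024) + (16) + (-9) = -572409; answer -572409

-572409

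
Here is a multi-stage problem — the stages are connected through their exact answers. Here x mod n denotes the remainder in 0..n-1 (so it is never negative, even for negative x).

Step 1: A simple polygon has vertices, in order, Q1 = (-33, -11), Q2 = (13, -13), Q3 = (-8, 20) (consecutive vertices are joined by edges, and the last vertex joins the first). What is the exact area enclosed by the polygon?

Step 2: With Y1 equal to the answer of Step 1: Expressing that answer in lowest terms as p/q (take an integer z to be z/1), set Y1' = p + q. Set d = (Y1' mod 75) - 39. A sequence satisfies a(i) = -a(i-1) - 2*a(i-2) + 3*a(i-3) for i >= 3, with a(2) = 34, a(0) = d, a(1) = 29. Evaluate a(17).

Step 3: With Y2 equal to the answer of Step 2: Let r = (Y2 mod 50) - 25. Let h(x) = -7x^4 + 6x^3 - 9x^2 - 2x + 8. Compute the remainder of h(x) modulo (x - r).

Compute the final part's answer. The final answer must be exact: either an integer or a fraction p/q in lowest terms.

-1552

Step 1: cross terms: (-33*-13 - 13*-11)=572, (13*20 - -8*-13)=156, (-8*-11 - -33*20)=748; twice the area = |1476| = 1476; area = 738; answer 738
Step 2: Y1 = 738; threaded value p + q = 739; d = 25; a(3) = -1*(34) - 2*(29) + 3*(25) = -17; iterating: a(3)=-17, a(4)=36, a(5)=100, a(6)=-223, a(7)=131, a(8)=615, a(9)=-1546, a(10)=709, a(11)=4228, a(12)=-10284, a(13)=3955, a(14)=29297, a(15)=-68059, a(16)=21330, a(17)=202679; answer 202679
Step 3: Y2 = 202679; r = 4; remainder = value at the root: -7*(4)^4 + 6*(4)^3 - 9*(4)^2 - 2*(4)^1 + 8 = (-1792) + (384) + (-144) + (-8) + (8) = -1552; answer -1552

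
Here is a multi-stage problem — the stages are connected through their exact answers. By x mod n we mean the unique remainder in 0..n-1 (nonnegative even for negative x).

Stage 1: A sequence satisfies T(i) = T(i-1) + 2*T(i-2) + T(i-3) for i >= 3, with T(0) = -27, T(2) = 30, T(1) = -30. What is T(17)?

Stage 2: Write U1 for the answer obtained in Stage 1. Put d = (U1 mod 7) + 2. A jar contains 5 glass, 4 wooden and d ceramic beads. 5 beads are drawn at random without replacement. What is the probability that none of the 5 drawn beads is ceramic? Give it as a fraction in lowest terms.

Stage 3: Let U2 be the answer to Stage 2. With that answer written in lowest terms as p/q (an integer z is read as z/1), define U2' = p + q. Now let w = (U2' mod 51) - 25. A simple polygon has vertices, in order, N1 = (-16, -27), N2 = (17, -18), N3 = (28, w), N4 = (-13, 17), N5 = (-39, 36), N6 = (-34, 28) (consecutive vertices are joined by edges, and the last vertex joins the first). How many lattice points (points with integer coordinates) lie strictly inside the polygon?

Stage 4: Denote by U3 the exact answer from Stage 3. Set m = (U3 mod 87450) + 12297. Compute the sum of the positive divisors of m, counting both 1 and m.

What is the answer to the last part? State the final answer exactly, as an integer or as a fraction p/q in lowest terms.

21120

Stage 1: T(3) = 1*(30) + 2*(-30) + 1*(-27) = -57; iterating: T(3)=-57, T(4)=-27, T(5)=-111, T(6)=-222, T(7)=-471, T(8)=-1026, T(9)=-2190, T(10)=-4713, T(11)=-10119, T(12)=-21735, T(13)=-46686, T(14)=-100275, T(15)=-215382, T(16)=-462618, T(17)=-993657; answer -993657
Stage 2: U1 = -993657; d = 2; total draws C(11,5) = 462; favorable C(9,5) = 126; P = 3/11; answer 3/11
Stage 3: U2 = 3/11; threaded value p + q = 14; w = -11; cross terms: (-16*-18 - 17*-27)=747, (17*-11 - 28*-18)=317, (28*17 - -13*-11)=333, (-13*36 - -39*17)=195, (-39*28 - -34*36)=132, (-34*-27 - -16*28)=1366; twice the area = |3090| = 3090; area = 1545; boundary points = 3 + 1 + 1 + 1 + 1 + 1 = 8; strictly interior points = area - boundary/2 + 1 = 1542; answer 1542
Stage 4: U3 = 1542; m = 13839; 13839 = 3 * 7 * 659; sigma = (1 + 3) * (1 + 7) * (1 + 659) = 4 * 8 * 660 = 21120; answer 21120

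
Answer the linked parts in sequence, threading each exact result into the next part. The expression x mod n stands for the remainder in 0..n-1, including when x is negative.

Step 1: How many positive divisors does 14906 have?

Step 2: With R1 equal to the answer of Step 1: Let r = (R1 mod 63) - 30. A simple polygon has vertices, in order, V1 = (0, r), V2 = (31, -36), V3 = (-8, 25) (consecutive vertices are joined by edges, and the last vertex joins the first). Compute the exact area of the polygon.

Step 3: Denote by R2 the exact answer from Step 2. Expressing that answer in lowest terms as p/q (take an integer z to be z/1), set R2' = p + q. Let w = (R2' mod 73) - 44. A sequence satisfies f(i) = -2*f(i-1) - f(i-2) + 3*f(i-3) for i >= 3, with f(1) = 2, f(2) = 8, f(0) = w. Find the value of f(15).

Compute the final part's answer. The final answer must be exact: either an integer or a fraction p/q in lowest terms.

-2670

Step 1: 14906 = 2 * 29 * 257; number of divisors = (1+1) * (1+1) * (1+1) = 8; answer 8
Step 2: R1 = 8; r = -22; cross terms: (0*-36 - 31*-22)=682, (31*25 - -8*-36)=487, (-8*-22 - 0*25)=176; twice the area = |1345| = 1345; area = 1345/2; answer 1345/2
Step 3: R2 = 1345/2; threaded value p + q = 1347; w = -11; f(3) = -2*(8) - 1*(2) + 3*(-11) = -51; iterating: f(3)=-51, f(4)=100, f(5)=-125, f(6)=-3, f(7)=431, f(8)=-1234, f(9)=2028, f(10)=-1529, f(11)=-2672, f(12)=12957, f(13)=-27829, f(14)=34685, f(15)=-2670; answer -2670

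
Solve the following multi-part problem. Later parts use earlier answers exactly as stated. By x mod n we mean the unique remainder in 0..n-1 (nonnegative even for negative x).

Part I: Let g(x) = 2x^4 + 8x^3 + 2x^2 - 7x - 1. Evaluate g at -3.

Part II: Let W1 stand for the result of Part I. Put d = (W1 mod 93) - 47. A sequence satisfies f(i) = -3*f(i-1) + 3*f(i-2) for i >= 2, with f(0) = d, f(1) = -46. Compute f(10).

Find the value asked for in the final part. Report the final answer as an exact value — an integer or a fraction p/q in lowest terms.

Part I: 2*(-3)^4 + 8*(-3)^3 + 2*(-3)^2 - 7*(-3)^1 - 1 = (162) + (-216) + (18) + (21) + (-1) = -16; answer -16
Part II: W1 = -16; d = 30; f(2) = -3*(-46) + 3*(30) = 228; iterating: f(2)=228, f(3)=-822, f(4)=3150, f(5)=-11916, f(6)=45198, f(7)=-171342, f(8)=649620, f(9)=-2462886, f(10)=9337518; answer 9337518

9337518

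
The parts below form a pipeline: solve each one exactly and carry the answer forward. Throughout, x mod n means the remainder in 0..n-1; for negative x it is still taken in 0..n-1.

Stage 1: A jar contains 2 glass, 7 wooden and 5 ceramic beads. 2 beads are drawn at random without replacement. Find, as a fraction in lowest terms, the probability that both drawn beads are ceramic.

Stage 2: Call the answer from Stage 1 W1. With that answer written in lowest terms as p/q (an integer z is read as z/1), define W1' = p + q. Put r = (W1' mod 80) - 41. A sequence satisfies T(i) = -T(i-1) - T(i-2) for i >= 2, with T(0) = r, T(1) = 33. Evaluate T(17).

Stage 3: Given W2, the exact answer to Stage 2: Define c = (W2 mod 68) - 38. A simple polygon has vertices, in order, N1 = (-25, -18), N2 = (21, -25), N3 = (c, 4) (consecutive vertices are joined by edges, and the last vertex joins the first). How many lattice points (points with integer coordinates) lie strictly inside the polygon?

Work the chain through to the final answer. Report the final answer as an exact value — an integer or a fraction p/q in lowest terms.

652

Stage 1: total draws C(14,2) = 91; favorable C(5,2) = 10; P = 10/91; answer 10/91
Stage 2: W1 = 10/91; threaded value p + q = 101; r = -20; T(2) = -1*(33) - 1*(-20) = -13; iterating: T(2)=-13, T(3)=-20, T(4)=33, T(5)=-13, T(6)=-20, T(7)=33, T(8)=-13, T(9)=-20, T(10)=33, T(11)=-13, T(12)=-20, T(13)=33, T(14)=-13, T(15)=-20, T(16)=33, T(17)=-13; answer -13
Stage 3: W2 = -13; c = 17; cross terms: (-25*-25 - 21*-18)=1003, (21*4 - 17*-25)=509, (17*-18 - -25*4)=-206; twice the area = |1306| = 1306; area = 653; boundary points = 1 + 1 + 2 = 4; strictly interior points = area - boundary/2 + 1 = 652; answer 652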